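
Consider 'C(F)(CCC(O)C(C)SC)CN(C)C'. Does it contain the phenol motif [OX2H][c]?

The pattern [OX2H][c] describes a hydroxyl oxygen attached to an aromatic carbon — a phenol.
The closest candidate here is a hydroxyl group (-OH), but the -OH is on an aliphatic carbon, not an aromatic c. No other fragment satisfies the full query, so there is no match.

No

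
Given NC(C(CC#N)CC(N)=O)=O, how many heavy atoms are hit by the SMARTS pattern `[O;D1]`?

2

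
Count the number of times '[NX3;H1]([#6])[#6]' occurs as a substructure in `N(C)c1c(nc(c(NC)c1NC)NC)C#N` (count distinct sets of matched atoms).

4

[NX3;H1]([#6])[#6] is the SMARTS for a secondary amine: a trivalent nitrogen with one H, bonded to two carbons.
The molecule carries 4 separate instances of an N-methylamino group (-NHCH3) meeting every constraint; each maps to a distinct set of atoms, giving 4 matches.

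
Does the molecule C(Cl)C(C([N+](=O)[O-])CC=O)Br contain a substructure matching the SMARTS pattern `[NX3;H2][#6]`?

The pattern [NX3;H2][#6] describes a trivalent nitrogen with two H attached to carbon — a primary amine.
The closest candidate here is a nitro group (-[N+](=O)[O-]), but the nitrogen is [N+] with no H, not NX3H2. No other fragment satisfies the full query, so there is no match.

No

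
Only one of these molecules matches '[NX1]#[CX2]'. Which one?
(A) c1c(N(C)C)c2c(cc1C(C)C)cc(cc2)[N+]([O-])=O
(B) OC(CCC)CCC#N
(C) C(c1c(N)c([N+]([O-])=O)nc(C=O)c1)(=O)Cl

B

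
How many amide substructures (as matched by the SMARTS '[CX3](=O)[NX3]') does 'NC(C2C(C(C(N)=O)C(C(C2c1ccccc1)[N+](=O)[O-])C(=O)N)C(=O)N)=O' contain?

4

[CX3](=O)[NX3] is the SMARTS for an amide: a carbonyl carbon bonded to a trivalent nitrogen.
The molecule carries 4 separate instances of a primary amide (-C(=O)NH2) meeting every constraint; each maps to a distinct set of atoms, giving 4 matches.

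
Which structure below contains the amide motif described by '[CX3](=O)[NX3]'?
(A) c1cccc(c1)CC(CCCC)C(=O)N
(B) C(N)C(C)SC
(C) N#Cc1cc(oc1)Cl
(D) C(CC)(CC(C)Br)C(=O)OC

A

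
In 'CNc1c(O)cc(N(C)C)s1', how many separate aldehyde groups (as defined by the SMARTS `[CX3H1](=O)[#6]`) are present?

[CX3H1](=O)[#6] is the SMARTS for an aldehyde: an sp2 carbon with one H, double-bonded to O and single-bonded to carbon.
No fragment in the molecule satisfies every constraint, giving 0 matches.

0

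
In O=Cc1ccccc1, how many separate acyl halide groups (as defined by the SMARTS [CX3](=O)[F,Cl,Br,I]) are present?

0

[CX3](=O)[F,Cl,Br,I] is the SMARTS for an acyl halide: a carbonyl carbon bonded to a halogen.
No fragment in the molecule satisfies every constraint, giving 0 matches.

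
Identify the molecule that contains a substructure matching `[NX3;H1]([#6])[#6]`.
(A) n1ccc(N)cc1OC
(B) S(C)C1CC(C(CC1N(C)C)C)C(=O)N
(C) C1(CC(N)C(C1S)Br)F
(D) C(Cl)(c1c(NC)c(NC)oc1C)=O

D

[NX3;H1]([#6])[#6] describes a trivalent nitrogen with one H, bonded to two carbons (a secondary amine).
(A) has a primary amino group (-NH2) but the nitrogen has H2 and only one carbon neighbour.
(B) has a dimethylamino group (-N(CH3)2) but the nitrogen has H0, not H1.
(C) has a primary amino group (-NH2) but the nitrogen has H2 and only one carbon neighbour.
(D) contains an N-methylamino group (-NHCH3), which satisfies every atom and bond constraint.
So the answer is (D).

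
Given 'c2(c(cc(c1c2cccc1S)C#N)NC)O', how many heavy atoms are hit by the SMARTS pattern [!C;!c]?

The query [!C;!c] means: neither aliphatic nor aromatic carbon — same as [!#6].
Check the 16 heavy atoms by environment: 10× c (aromatic) → no; 2× N → match; 2× C → no; 1× O → match; 1× S → match.
Summing the matching environments: 2 + 1 + 1 = 4 matching atoms.

4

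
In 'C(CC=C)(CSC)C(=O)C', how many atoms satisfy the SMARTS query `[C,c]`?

Check the 10 heavy atoms by environment: 8× C → match; 1× S → no; 1× O → no.
That gives 8 matching atoms.

8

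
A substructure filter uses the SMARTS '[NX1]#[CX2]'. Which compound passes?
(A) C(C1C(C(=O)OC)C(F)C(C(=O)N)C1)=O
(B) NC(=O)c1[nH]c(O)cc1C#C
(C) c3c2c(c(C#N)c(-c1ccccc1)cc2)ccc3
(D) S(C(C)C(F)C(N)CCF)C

C

[NX1]#[CX2] describes a nitrogen triple-bonded to a two-connected carbon (a nitrile).
(A) has a primary amide (-C(=O)NH2) but the nitrogen is NX3, not NX1.
(B) has a primary amide (-C(=O)NH2) but the nitrogen is NX3, not NX1.
(C) contains a nitrile (-C#N), which satisfies every atom and bond constraint.
(D) has a primary amino group (-NH2) but the nitrogen is NX3 (three connections), not NX1 triple-bonded.
So the answer is (C).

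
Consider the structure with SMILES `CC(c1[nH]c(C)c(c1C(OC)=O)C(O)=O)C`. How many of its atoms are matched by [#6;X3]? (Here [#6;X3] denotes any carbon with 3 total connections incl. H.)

The query [#6;X3] means: any carbon (aromatic or not) with three total connections.
Check the 16 heavy atoms by environment: 1× n (aromatic, X3) → no; 4× c (aromatic, X3) → match; 2× C (X3) → match; 2× O (X1) → no; 2× O (X2) → no; 5× C (X4) → no.
Summing the matching environments: 4 + 2 = 6 matching atoms.

6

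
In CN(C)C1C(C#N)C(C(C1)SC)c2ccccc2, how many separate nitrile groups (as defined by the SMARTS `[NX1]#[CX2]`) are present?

[NX1]#[CX2] is the SMARTS for a nitrile: a nitrogen triple-bonded to a two-connected carbon.
Exactly one fragment in the molecule meets all constraints, giving 1 match.

1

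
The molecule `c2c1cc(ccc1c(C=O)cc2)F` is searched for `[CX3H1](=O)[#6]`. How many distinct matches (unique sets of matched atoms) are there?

1

[CX3H1](=O)[#6] is the SMARTS for an aldehyde: an sp2 carbon with one H, double-bonded to O and single-bonded to carbon.
Exactly one fragment in the molecule meets all constraints, giving 1 match.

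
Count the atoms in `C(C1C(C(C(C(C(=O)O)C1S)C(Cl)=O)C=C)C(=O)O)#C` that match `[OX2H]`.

2

Check the 20 heavy atoms by environment: 6× C (H1, X4) → no; 1× S (H1, X2) → no; 3× C (H0, X3) → no; 3× O (H0, X1) → no; 2× O (H1, X2) → match; 1× Cl (H0, X1) → no; 1× C (H0, X2) → no; 1× C (H1, X2) → no; 1× C (H1, X3) → no; 1× C (H2, X3) → no.
That gives 2 matching atoms.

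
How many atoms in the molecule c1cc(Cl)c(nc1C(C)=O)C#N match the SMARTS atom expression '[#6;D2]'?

The query [#6;D2] means: any carbon bonded to exactly two heavy atoms.
Check the 12 heavy atoms by environment: 1× n (aromatic, D2) → no; 3× c (aromatic, D3) → no; 2× c (aromatic, D2) → match; 1× C (D2) → match; 1× N (D1) → no; 1× C (D3) → no; 1× O (D1) → no; 1× C (D1) → no; 1× Cl (D1) → no.
Summing the matching environments: 2 + 1 = 3 matching atoms.

3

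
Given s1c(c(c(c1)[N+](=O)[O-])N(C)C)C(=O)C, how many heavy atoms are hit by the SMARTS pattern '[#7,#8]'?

The query [#7,#8] means: nitrogen or oxygen (comma = OR).
Check the 14 heavy atoms by environment: 1× s (aromatic) → no; 4× c (aromatic) → no; 1× N → match; 4× C → no; 1× N (charge +1) → match; 1× O (charge -1) → match; 2× O → match.
Summing the matching environments: 1 + 1 + 1 + 2 = 5 matching atoms.

5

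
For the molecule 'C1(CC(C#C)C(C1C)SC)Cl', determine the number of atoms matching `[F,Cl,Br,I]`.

1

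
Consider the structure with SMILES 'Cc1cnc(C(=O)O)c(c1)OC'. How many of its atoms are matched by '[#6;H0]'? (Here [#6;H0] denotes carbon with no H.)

The query [#6;H0] means: any carbon with no attached hydrogen.
Check the 12 heavy atoms by environment: 1× n (aromatic, H0) → no; 3× c (aromatic, H0) → match; 2× c (aromatic, H1) → no; 1× C (H0) → match; 2× O (H0) → no; 1× O (H1) → no; 2× C (H3) → no.
Summing the matching environments: 3 + 1 = 4 matching atoms.

4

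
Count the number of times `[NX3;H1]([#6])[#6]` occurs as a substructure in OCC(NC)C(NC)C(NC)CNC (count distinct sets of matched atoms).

[NX3;H1]([#6])[#6] is the SMARTS for a secondary amine: a trivalent nitrogen with one H, bonded to two carbons.
The molecule carries 4 separate instances of an N-methylamino group (-NHCH3) meeting every constraint; each maps to a distinct set of atoms, giving 4 matches.

4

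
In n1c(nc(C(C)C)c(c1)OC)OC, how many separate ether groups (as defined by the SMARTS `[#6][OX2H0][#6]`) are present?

[#6][OX2H0][#6] is the SMARTS for an ether: an aliphatic oxygen bridging two carbons with no H on the oxygen.
The molecule carries 2 separate instances of a methoxy ether (-OCH3) meeting every constraint; each maps to a distinct set of atoms, giving 2 matches.

2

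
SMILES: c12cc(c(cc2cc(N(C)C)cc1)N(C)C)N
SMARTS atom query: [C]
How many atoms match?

The query [C] means: uppercase C matches aliphatic (non-aromatic) carbon only.
Check the 17 heavy atoms by environment: 10× c (aromatic) → no; 3× N → no; 4× C → match.
That gives 4 matching atoms.

4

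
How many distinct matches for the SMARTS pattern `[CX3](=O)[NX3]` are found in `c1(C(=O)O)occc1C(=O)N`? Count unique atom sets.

[CX3](=O)[NX3] is the SMARTS for an amide: a carbonyl carbon bonded to a trivalent nitrogen.
Exactly one fragment in the molecule meets all constraints, giving 1 match.

1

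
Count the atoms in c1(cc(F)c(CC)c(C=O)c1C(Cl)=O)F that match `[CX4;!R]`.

2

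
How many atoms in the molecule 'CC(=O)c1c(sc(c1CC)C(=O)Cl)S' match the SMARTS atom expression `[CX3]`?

Check the 14 heavy atoms by environment: 1× s (aromatic, X2) → no; 4× c (aromatic, X3) → no; 2× C (X3) → match; 2× O (X1) → no; 3× C (X4) → no; 1× Cl (X1) → no; 1× S (X2) → no.
That gives 2 matching atoms.

2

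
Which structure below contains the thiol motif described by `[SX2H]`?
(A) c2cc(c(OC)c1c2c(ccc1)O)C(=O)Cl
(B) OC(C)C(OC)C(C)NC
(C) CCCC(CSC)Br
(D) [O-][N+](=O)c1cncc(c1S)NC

D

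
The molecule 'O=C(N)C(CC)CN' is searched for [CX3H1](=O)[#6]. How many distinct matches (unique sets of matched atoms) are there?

0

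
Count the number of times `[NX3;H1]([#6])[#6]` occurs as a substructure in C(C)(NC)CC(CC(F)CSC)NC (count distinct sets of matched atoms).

2

[NX3;H1]([#6])[#6] is the SMARTS for a secondary amine: a trivalent nitrogen with one H, bonded to two carbons.
The molecule carries 2 separate instances of an N-methylamino group (-NHCH3) meeting every constraint; each maps to a distinct set of atoms, giving 2 matches.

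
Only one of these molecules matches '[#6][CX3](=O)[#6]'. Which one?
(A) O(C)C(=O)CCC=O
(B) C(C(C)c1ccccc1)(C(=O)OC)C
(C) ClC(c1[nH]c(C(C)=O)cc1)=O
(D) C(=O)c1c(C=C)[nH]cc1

C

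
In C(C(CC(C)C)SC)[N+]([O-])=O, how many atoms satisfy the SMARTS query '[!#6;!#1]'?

4

The query [!#6;!#1] means: not carbon and not hydrogen — any heteroatom.
Check the 11 heavy atoms by environment: 7× C → no; 1× S → match; 1× N (charge +1) → match; 1× O (charge -1) → match; 1× O → match.
Summing the matching environments: 1 + 1 + 1 + 1 = 4 matching atoms.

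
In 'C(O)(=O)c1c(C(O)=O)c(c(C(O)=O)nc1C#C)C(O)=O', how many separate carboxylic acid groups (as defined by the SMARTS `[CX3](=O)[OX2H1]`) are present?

4

[CX3](=O)[OX2H1] is the SMARTS for a carboxylic acid: an sp2 carbon double-bonded to O and single-bonded to an -OH oxygen.
The molecule carries 4 separate instances of a carboxylic acid group (-C(=O)OH) meeting every constraint; each maps to a distinct set of atoms, giving 4 matches.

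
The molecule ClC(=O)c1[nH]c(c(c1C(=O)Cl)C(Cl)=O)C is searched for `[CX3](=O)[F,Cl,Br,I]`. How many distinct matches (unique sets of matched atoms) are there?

[CX3](=O)[F,Cl,Br,I] is the SMARTS for an acyl halide: a carbonyl carbon bonded to a halogen.
The molecule carries 3 separate instances of an acyl chloride (-C(=O)Cl) meeting every constraint; each maps to a distinct set of atoms, giving 3 matches.

3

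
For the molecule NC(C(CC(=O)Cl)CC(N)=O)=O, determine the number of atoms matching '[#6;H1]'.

Check the 12 heavy atoms by environment: 2× C (H2) → no; 1× C (H1) → match; 3× C (H0) → no; 3× O (H0) → no; 2× N (H2) → no; 1× Cl (H0) → no.
That gives 1 matching atom.

1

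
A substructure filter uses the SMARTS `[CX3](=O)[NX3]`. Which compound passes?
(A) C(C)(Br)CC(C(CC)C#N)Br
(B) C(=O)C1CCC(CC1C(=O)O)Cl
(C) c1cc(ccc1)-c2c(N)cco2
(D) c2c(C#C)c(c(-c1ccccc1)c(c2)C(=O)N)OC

D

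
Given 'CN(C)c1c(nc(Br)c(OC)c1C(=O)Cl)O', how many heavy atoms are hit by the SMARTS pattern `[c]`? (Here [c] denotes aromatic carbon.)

5

The query [c] means: lowercase c matches aromatic carbon only.
Check the 16 heavy atoms by environment: 1× n (aromatic) → no; 5× c (aromatic) → match; 1× N → no; 4× C → no; 3× O → no; 1× Cl → no; 1× Br → no.
That gives 5 matching atoms.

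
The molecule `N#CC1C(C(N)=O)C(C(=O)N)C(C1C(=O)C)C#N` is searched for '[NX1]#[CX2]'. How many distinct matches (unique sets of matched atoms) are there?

2

[NX1]#[CX2] is the SMARTS for a nitrile: a nitrogen triple-bonded to a two-connected carbon.
The molecule carries 2 separate instances of a nitrile (-C#N) meeting every constraint; each maps to a distinct set of atoms, giving 2 matches.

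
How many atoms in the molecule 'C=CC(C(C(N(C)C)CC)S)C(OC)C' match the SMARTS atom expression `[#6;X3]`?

2

The query [#6;X3] means: any carbon (aromatic or not) with three total connections.
Check the 15 heavy atoms by environment: 10× C (X4) → no; 1× N (X3) → no; 1× S (X2) → no; 2× C (X3) → match; 1× O (X2) → no.
That gives 2 matching atoms.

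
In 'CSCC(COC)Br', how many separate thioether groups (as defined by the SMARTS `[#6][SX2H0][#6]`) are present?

1

[#6][SX2H0][#6] is the SMARTS for a thioether: an aliphatic sulfur bridging two carbons with no H on the sulfur.
Exactly one fragment in the molecule meets all constraints, giving 1 match.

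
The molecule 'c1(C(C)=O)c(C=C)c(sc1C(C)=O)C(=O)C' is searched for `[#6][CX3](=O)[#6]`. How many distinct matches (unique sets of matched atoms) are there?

[#6][CX3](=O)[#6] is the SMARTS for a ketone: a carbonyl carbon (no H) flanked by two carbons.
The molecule carries 3 separate instances of an acetyl/ketone group (-C(=O)CH3) meeting every constraint; each maps to a distinct set of atoms, giving 3 matches.

3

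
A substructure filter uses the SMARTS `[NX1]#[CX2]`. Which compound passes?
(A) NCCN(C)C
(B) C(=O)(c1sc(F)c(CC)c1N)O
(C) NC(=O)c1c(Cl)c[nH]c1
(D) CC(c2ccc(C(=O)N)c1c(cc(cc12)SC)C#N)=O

D

[NX1]#[CX2] describes a nitrogen triple-bonded to a two-connected carbon (a nitrile).
(A) has a primary amino group (-NH2) but the nitrogen is NX3 (three connections), not NX1 triple-bonded.
(B) has a primary amino group (-NH2) but the nitrogen is NX3 (three connections), not NX1 triple-bonded.
(C) has a primary amide (-C(=O)NH2) but the nitrogen is NX3, not NX1.
(D) contains a nitrile (-C#N), which satisfies every atom and bond constraint.
So the answer is (D).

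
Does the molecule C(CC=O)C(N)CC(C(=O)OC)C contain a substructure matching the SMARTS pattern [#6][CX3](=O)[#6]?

No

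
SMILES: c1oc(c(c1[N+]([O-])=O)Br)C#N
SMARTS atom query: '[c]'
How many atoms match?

The query [c] means: lowercase c matches aromatic carbon only.
Check the 11 heavy atoms by environment: 1× o (aromatic) → no; 4× c (aromatic) → match; 1× N (charge +1) → no; 1× O (charge -1) → no; 1× O → no; 1× C → no; 1× N → no; 1× Br → no.
That gives 4 matching atoms.

4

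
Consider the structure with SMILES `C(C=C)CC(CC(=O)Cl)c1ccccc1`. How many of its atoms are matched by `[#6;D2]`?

9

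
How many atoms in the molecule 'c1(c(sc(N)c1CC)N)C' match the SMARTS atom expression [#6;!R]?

3

The query [#6;!R] means: carbon not in any ring.
Check the 10 heavy atoms by environment: 1× s (aromatic, in 5-ring) → no; 4× c (aromatic, in 5-ring) → no; 3× C (acyclic) → match; 2× N (acyclic) → no.
That gives 3 matching atoms.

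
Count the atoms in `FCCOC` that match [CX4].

3

The query [CX4] means: C with X4: aliphatic carbon with exactly 4 total connections (bonds + H).
Check the 5 heavy atoms by environment: 3× C (X4) → match; 1× O (X2) → no; 1× F (X1) → no.
That gives 3 matching atoms.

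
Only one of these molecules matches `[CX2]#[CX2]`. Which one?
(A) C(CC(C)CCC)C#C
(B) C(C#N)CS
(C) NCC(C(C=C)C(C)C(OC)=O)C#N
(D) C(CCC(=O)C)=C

A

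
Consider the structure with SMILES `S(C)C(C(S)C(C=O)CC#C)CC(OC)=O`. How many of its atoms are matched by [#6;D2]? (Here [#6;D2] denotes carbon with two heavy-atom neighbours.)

Check the 16 heavy atoms by environment: 4× C (D2) → match; 4× C (D3) → no; 2× O (D1) → no; 1× O (D2) → no; 3× C (D1) → no; 1× S (D1) → no; 1× S (D2) → no.
That gives 4 matching atoms.

4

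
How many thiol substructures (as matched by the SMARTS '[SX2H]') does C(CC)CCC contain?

[SX2H] is the SMARTS for a thiol: an aliphatic sulfur with two connections, one being H.
No fragment in the molecule satisfies every constraint, giving 0 matches.

0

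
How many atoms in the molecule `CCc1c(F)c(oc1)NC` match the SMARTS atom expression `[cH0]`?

3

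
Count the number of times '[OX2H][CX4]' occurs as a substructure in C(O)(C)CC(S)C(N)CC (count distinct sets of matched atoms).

[OX2H][CX4] is the SMARTS for an aliphatic alcohol: a hydroxyl oxygen bound to an sp3 (X4) carbon.
Exactly one fragment in the molecule meets all constraints, giving 1 match.

1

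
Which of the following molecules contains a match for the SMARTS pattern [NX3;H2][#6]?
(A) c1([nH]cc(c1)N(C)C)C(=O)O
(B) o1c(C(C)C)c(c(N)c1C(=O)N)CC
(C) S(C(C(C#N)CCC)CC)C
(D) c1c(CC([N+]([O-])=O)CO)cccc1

[NX3;H2][#6] describes a trivalent nitrogen with two H attached to carbon (a primary amine).
(A) has a dimethylamino group (-N(CH3)2) but the nitrogen has H0, not H2.
(B) contains a primary amino group (-NH2), which satisfies every atom and bond constraint.
(C) has a nitrile (-C#N) but the nitrogen is NX1 (triple-bonded), not NX3 with two H.
(D) has a nitro group (-[N+](=O)[O-]) but the nitrogen is [N+] with no H, not NX3H2.
So the answer is (B).

B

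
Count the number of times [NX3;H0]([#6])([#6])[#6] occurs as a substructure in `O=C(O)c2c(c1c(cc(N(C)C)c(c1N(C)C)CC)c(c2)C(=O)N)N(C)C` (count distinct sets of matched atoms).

[NX3;H0]([#6])([#6])[#6] is the SMARTS for a tertiary amine: a trivalent nitrogen with no H, bonded to three carbons.
The molecule carries 3 separate instances of a dimethylamino group (-N(CH3)2) meeting every constraint; each maps to a distinct set of atoms, giving 3 matches.

3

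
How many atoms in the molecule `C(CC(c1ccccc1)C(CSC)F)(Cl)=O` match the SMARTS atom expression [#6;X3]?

7

The query [#6;X3] means: any carbon (aromatic or not) with three total connections.
Check the 16 heavy atoms by environment: 5× C (X4) → no; 1× F (X1) → no; 1× S (X2) → no; 6× c (aromatic, X3) → match; 1× C (X3) → match; 1× O (X1) → no; 1× Cl (X1) → no.
Summing the matching environments: 6 + 1 = 7 matching atoms.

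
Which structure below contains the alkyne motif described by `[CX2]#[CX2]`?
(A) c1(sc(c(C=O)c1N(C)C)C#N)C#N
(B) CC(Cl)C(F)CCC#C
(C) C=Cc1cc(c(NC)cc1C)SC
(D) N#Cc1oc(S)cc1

B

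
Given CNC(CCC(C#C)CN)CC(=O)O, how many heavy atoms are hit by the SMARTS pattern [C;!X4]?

The query [C;!X4] means: aliphatic carbon that does not have four total connections.
Check the 14 heavy atoms by environment: 7× C (X4) → no; 2× N (X3) → no; 1× C (X3) → match; 1× O (X1) → no; 1× O (X2) → no; 2× C (X2) → match.
Summing the matching environments: 1 + 2 = 3 matching atoms.

3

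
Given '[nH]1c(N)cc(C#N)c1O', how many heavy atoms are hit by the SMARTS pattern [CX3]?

0

The query [CX3] means: C with X3: aliphatic carbon with exactly 3 total connections.
Check the 9 heavy atoms by environment: 1× n (aromatic, X3) → no; 4× c (aromatic, X3) → no; 1× C (X2) → no; 1× N (X1) → no; 1× N (X3) → no; 1× O (X2) → no.
No environment satisfies the query, so 0 matching atoms.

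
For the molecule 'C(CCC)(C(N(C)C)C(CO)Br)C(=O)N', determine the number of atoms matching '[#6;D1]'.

3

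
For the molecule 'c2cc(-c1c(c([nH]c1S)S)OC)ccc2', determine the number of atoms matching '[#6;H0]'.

The query [#6;H0] means: any carbon with no attached hydrogen.
Check the 15 heavy atoms by environment: 1× n (aromatic, H1) → no; 5× c (aromatic, H0) → match; 2× S (H1) → no; 1× O (H0) → no; 1× C (H3) → no; 5× c (aromatic, H1) → no.
That gives 5 matching atoms.

5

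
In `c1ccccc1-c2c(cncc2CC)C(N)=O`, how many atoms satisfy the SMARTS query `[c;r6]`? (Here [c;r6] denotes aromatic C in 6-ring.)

The query [c;r6] means: aromatic carbon that belongs to a six-membered ring.
Check the 17 heavy atoms by environment: 1× n (aromatic, in 6-ring) → no; 11× c (aromatic, in 6-ring) → match; 3× C (acyclic) → no; 1× O (acyclic) → no; 1× N (acyclic) → no.
That gives 11 matching atoms.

11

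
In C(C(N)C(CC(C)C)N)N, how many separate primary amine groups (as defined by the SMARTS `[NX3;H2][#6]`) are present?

[NX3;H2][#6] is the SMARTS for a primary amine: a trivalent nitrogen with two H attached to carbon.
The molecule carries 3 separate instances of a primary amino group (-NH2) meeting every constraint; each maps to a distinct set of atoms, giving 3 matches.

3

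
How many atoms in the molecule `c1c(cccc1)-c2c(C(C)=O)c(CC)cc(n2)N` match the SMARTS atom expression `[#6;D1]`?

Check the 18 heavy atoms by environment: 1× n (aromatic, D2) → no; 5× c (aromatic, D3) → no; 6× c (aromatic, D2) → no; 1× C (D2) → no; 2× C (D1) → match; 1× N (D1) → no; 1× C (D3) → no; 1× O (D1) → no.
That gives 2 matching atoms.

2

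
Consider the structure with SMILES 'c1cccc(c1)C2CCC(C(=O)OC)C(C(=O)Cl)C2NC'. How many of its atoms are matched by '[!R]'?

9

Check the 21 heavy atoms by environment: 6× C (in 6-ring) → no; 1× N (acyclic) → match; 4× C (acyclic) → match; 3× O (acyclic) → match; 6× c (aromatic, in 6-ring) → no; 1× Cl (acyclic) → match.
Summing the matching environments: 1 + 4 + 3 + 1 = 9 matching atoms.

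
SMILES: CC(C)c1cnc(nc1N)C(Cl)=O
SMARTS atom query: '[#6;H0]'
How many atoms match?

4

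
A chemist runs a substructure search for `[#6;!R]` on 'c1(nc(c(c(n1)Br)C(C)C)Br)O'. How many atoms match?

3

The query [#6;!R] means: carbon not in any ring.
Check the 12 heavy atoms by environment: 2× n (aromatic, in 6-ring) → no; 4× c (aromatic, in 6-ring) → no; 3× C (acyclic) → match; 2× Br (acyclic) → no; 1× O (acyclic) → no.
That gives 3 matching atoms.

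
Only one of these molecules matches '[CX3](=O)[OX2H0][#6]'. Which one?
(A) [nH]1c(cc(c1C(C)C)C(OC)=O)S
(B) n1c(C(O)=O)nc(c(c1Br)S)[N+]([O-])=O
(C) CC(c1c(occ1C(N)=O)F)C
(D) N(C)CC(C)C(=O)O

[CX3](=O)[OX2H0][#6] describes a carbonyl carbon bonded to an oxygen that is itself bonded to carbon (no H on that O) (an ester).
(A) contains a methyl-ester group (-C(=O)OCH3), which satisfies every atom and bond constraint.
(B) has a carboxylic acid group (-C(=O)OH) but the singly-bonded O carries H (OX2H1, not H0).
(C) has a primary amide (-C(=O)NH2) but the carbonyl is bonded to N, not to an O-C linkage.
(D) has a carboxylic acid group (-C(=O)OH) but the singly-bonded O carries H (OX2H1, not H0).
So the answer is (A).

A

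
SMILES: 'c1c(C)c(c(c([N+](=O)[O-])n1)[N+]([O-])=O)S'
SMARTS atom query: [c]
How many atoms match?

Check the 14 heavy atoms by environment: 1× n (aromatic) → no; 5× c (aromatic) → match; 1× C → no; 2× N (charge +1) → no; 2× O (charge -1) → no; 2× O → no; 1× S → no.
That gives 5 matching atoms.

5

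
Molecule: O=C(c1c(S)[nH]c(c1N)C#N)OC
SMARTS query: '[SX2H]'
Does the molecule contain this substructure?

Yes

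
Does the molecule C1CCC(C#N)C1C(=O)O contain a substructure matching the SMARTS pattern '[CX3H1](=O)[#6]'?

No

The pattern [CX3H1](=O)[#6] describes an sp2 carbon with one H, double-bonded to O and single-bonded to carbon — an aldehyde.
The closest candidate here is a carboxylic acid group (-C(=O)OH), but the carbonyl carbon has H0 and is bonded to O, not H1. No other fragment satisfies the full query, so there is no match.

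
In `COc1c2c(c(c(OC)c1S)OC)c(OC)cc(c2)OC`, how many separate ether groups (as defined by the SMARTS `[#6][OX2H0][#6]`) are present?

5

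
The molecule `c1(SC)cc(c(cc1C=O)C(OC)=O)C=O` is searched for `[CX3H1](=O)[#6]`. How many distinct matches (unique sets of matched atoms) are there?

2

[CX3H1](=O)[#6] is the SMARTS for an aldehyde: an sp2 carbon with one H, double-bonded to O and single-bonded to carbon.
The molecule carries 2 separate instances of an aldehyde (-CHO) meeting every constraint; each maps to a distinct set of atoms, giving 2 matches.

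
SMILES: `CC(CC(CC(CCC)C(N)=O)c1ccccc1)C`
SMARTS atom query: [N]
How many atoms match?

The query [N] means: uppercase N matches aliphatic (non-aromatic) nitrogen only.
Check the 19 heavy atoms by environment: 11× C → no; 1× O → no; 1× N → match; 6× c (aromatic) → no.
That gives 1 matching atom.

1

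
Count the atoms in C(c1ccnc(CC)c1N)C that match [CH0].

The query [CH0] means: aliphatic carbon with no attached hydrogen.
Check the 11 heavy atoms by environment: 1× n (aromatic, H0) → no; 3× c (aromatic, H0) → no; 2× c (aromatic, H1) → no; 1× N (H2) → no; 2× C (H2) → no; 2× C (H3) → no.
No environment satisfies the query, so 0 matching atoms.

0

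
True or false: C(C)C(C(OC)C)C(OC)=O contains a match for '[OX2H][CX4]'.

The pattern [OX2H][CX4] describes a hydroxyl oxygen bound to an sp3 (X4) carbon — an aliphatic alcohol.
The closest candidate here is a methoxy ether (-OCH3), but the oxygen has H0 (ether), not H1. No other fragment satisfies the full query, so there is no match.

False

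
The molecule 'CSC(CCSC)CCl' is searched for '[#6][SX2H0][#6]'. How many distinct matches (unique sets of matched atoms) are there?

[#6][SX2H0][#6] is the SMARTS for a thioether: an aliphatic sulfur bridging two carbons with no H on the sulfur.
The molecule carries 2 separate instances of a methylthio ether (-SCH3) meeting every constraint; each maps to a distinct set of atoms, giving 2 matches.

2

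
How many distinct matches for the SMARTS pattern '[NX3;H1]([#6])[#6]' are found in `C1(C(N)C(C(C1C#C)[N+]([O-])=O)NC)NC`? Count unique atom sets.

[NX3;H1]([#6])[#6] is the SMARTS for a secondary amine: a trivalent nitrogen with one H, bonded to two carbons.
The molecule carries 2 separate instances of an N-methylamino group (-NHCH3) meeting every constraint; each maps to a distinct set of atoms, giving 2 matches.

2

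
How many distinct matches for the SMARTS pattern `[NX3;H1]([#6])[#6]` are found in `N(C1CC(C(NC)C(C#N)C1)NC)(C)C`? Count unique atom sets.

2

[NX3;H1]([#6])[#6] is the SMARTS for a secondary amine: a trivalent nitrogen with one H, bonded to two carbons.
The molecule carries 2 separate instances of an N-methylamino group (-NHCH3) meeting every constraint; each maps to a distinct set of atoms, giving 2 matches.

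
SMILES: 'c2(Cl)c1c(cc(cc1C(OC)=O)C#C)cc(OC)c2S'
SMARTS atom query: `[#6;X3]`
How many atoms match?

11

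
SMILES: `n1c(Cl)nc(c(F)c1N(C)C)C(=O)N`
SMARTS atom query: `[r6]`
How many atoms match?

The query [r6] means: r6 matches atoms in a six-membered ring.
Check the 14 heavy atoms by environment: 2× n (aromatic, in 6-ring) → match; 4× c (aromatic, in 6-ring) → match; 3× C (acyclic) → no; 1× O (acyclic) → no; 2× N (acyclic) → no; 1× Cl (acyclic) → no; 1× F (acyclic) → no.
Summing the matching environments: 2 + 4 = 6 matching atoms.

6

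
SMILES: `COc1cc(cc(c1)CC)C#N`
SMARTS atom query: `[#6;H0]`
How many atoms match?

The query [#6;H0] means: any carbon with no attached hydrogen.
Check the 12 heavy atoms by environment: 3× c (aromatic, H0) → match; 3× c (aromatic, H1) → no; 1× O (H0) → no; 2× C (H3) → no; 1× C (H0) → match; 1× N (H0) → no; 1× C (H2) → no.
Summing the matching environments: 3 + 1 = 4 matching atoms.

4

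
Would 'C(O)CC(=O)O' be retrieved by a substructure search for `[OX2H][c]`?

The pattern [OX2H][c] describes a hydroxyl oxygen attached to an aromatic carbon — a phenol.
The closest candidate here is a hydroxyl group (-OH), but the -OH is on an aliphatic carbon, not an aromatic c. No other fragment satisfies the full query, so there is no match.

No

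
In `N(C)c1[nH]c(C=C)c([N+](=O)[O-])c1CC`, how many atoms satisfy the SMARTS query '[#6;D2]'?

2

The query [#6;D2] means: any carbon bonded to exactly two heavy atoms.
Check the 14 heavy atoms by environment: 1× n (aromatic, D2) → no; 4× c (aromatic, D3) → no; 2× C (D2) → match; 3× C (D1) → no; 1× N (charge +1, D3) → no; 1× O (charge -1, D1) → no; 1× O (D1) → no; 1× N (D2) → no.
That gives 2 matching atoms.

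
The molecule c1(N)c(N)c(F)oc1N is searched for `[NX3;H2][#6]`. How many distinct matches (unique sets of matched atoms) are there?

3

[NX3;H2][#6] is the SMARTS for a primary amine: a trivalent nitrogen with two H attached to carbon.
The molecule carries 3 separate instances of a primary amino group (-NH2) meeting every constraint; each maps to a distinct set of atoms, giving 3 matches.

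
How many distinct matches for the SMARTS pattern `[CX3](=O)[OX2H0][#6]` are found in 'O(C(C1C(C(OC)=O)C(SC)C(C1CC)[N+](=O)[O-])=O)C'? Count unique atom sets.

[CX3](=O)[OX2H0][#6] is the SMARTS for an ester: a carbonyl carbon bonded to an oxygen that is itself bonded to carbon (no H on that O).
The molecule carries 2 separate instances of a methyl-ester group (-C(=O)OCH3) meeting every constraint; each maps to a distinct set of atoms, giving 2 matches.

2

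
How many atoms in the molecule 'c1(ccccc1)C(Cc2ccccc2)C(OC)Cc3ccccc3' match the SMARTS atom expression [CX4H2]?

2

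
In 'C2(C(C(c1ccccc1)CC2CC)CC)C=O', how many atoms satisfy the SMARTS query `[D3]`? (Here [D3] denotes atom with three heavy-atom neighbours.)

5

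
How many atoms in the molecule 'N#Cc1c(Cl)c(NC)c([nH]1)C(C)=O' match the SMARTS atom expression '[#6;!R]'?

4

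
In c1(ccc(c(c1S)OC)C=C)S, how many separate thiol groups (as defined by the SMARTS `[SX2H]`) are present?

2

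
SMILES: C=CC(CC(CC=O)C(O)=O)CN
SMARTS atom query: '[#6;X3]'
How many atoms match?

Check the 13 heavy atoms by environment: 5× C (X4) → no; 4× C (X3) → match; 2× O (X1) → no; 1× N (X3) → no; 1× O (X2) → no.
That gives 4 matching atoms.

4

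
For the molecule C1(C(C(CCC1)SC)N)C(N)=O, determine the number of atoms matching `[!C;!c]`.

The query [!C;!c] means: neither aliphatic nor aromatic carbon — same as [!#6].
Check the 12 heavy atoms by environment: 8× C → no; 1× O → match; 2× N → match; 1× S → match.
Summing the matching environments: 1 + 2 + 1 = 4 matching atoms.

4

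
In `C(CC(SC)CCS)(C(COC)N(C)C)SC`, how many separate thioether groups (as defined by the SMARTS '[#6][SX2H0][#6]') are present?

2

[#6][SX2H0][#6] is the SMARTS for a thioether: an aliphatic sulfur bridging two carbons with no H on the sulfur.
The molecule carries 2 separate instances of a methylthio ether (-SCH3) meeting every constraint; each maps to a distinct set of atoms, giving 2 matches.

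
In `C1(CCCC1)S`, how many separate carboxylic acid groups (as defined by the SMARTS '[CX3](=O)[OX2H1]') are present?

0

[CX3](=O)[OX2H1] is the SMARTS for a carboxylic acid: an sp2 carbon double-bonded to O and single-bonded to an -OH oxygen.
No fragment in the molecule satisfies every constraint, giving 0 matches.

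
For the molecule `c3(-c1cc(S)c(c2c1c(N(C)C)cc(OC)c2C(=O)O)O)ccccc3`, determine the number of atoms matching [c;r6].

16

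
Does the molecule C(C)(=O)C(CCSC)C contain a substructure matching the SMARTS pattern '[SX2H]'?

No

The pattern [SX2H] describes an aliphatic sulfur with two connections, one being H — a thiol.
The closest candidate here is a methylthio ether (-SCH3), but the sulfur has H0 (bonded to two carbons), not H1. No other fragment satisfies the full query, so there is no match.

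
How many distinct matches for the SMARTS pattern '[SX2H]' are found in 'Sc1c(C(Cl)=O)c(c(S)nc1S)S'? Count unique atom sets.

4

[SX2H] is the SMARTS for a thiol: an aliphatic sulfur with two connections, one being H.
The molecule carries 4 separate instances of a thiol (-SH) meeting every constraint; each maps to a distinct set of atoms, giving 4 matches.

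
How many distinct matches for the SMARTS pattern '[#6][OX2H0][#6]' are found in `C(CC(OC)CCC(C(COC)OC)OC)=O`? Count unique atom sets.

4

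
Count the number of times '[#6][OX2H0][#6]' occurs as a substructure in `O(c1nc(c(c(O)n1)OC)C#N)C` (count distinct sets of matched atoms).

2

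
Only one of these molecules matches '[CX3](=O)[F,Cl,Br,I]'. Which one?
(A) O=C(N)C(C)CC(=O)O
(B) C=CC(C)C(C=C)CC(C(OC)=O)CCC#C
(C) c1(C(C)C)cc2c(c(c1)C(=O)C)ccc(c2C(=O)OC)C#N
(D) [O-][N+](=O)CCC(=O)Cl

D

[CX3](=O)[F,Cl,Br,I] describes a carbonyl carbon bonded to a halogen (an acyl halide).
(A) has a carboxylic acid group (-C(=O)OH) but the carbonyl is bonded to -OH, not to a halogen.
(B) has a methyl-ester group (-C(=O)OCH3) but the carbonyl is bonded to -O-C, not to a halogen.
(C) has a methyl-ester group (-C(=O)OCH3) but the carbonyl is bonded to -O-C, not to a halogen.
(D) contains an acyl chloride (-C(=O)Cl), which satisfies every atom and bond constraint.
So the answer is (D).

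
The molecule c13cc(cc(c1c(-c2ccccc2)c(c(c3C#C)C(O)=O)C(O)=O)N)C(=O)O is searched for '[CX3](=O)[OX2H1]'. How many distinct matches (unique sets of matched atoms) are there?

3

[CX3](=O)[OX2H1] is the SMARTS for a carboxylic acid: an sp2 carbon double-bonded to O and single-bonded to an -OH oxygen.
The molecule carries 3 separate instances of a carboxylic acid group (-C(=O)OH) meeting every constraint; each maps to a distinct set of atoms, giving 3 matches.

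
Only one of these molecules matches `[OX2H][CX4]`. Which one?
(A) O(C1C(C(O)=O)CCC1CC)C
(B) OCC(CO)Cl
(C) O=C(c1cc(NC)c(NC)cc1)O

[OX2H][CX4] describes a hydroxyl oxygen bound to an sp3 (X4) carbon (an aliphatic alcohol).
(A) has a carboxylic acid group (-C(=O)OH) but the -OH is on a CX3 carbonyl carbon, not a CX4 carbon.
(B) contains a hydroxyl group (-OH), which satisfies every atom and bond constraint.
(C) has a carboxylic acid group (-C(=O)OH) but the -OH is on a CX3 carbonyl carbon, not a CX4 carbon.
So the answer is (B).

B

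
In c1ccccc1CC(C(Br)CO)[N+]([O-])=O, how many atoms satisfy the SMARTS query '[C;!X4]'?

The query [C;!X4] means: aliphatic carbon that does not have four total connections.
Check the 15 heavy atoms by environment: 4× C (X4) → no; 1× O (X2) → no; 1× N (charge +1, X3) → no; 1× O (charge -1, X1) → no; 1× O (X1) → no; 6× c (aromatic, X3) → no; 1× Br (X1) → no.
No environment satisfies the query, so 0 matching atoms.

0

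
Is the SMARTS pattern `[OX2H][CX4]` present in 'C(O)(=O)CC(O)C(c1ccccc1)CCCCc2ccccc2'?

The pattern [OX2H][CX4] describes a hydroxyl oxygen bound to an sp3 (X4) carbon — an aliphatic alcohol.
The molecule carries a hydroxyl group (-OH), whose atoms satisfy every constraint of the query, so the pattern matches.

Yes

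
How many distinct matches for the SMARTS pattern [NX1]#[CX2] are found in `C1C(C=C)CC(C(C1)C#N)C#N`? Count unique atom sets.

[NX1]#[CX2] is the SMARTS for a nitrile: a nitrogen triple-bonded to a two-connected carbon.
The molecule carries 2 separate instances of a nitrile (-C#N) meeting every constraint; each maps to a distinct set of atoms, giving 2 matches.

2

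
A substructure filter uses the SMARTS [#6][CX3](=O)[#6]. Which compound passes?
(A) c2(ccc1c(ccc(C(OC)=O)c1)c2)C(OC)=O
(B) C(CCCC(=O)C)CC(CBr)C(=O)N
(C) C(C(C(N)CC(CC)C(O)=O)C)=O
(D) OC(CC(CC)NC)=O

B

[#6][CX3](=O)[#6] describes a carbonyl carbon (no H) flanked by two carbons (a ketone).
(A) has a methyl-ester group (-C(=O)OCH3) but one neighbour of the carbonyl carbon is O, not C.
(B) contains an acetyl/ketone group (-C(=O)CH3), which satisfies every atom and bond constraint.
(C) has a carboxylic acid group (-C(=O)OH) but one neighbour of the carbonyl carbon is O, not C.
(D) has a carboxylic acid group (-C(=O)OH) but one neighbour of the carbonyl carbon is O, not C.
So the answer is (B).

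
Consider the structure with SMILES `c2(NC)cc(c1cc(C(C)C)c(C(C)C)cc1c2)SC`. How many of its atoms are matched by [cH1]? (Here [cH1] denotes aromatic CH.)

4

The query [cH1] means: aromatic carbon bearing exactly one hydrogen.
Check the 20 heavy atoms by environment: 6× c (aromatic, H0) → no; 4× c (aromatic, H1) → match; 2× C (H1) → no; 6× C (H3) → no; 1× N (H1) → no; 1× S (H0) → no.
That gives 4 matching atoms.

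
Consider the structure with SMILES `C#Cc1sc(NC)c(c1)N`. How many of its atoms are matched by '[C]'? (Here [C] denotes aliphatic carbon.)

3

Check the 10 heavy atoms by environment: 1× s (aromatic) → no; 4× c (aromatic) → no; 2× N → no; 3× C → match.
That gives 3 matching atoms.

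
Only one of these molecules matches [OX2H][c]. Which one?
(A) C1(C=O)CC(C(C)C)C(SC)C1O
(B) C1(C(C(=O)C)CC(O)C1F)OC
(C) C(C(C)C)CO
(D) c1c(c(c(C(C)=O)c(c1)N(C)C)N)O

[OX2H][c] describes a hydroxyl oxygen attached to an aromatic carbon (a phenol).
(A) has a hydroxyl group (-OH) but the -OH is on an aliphatic carbon, not an aromatic c.
(B) has a hydroxyl group (-OH) but the -OH is on an aliphatic carbon, not an aromatic c.
(C) has a hydroxyl group (-OH) but the -OH is on an aliphatic carbon, not an aromatic c.
(D) contains a hydroxyl group (-OH), which satisfies every atom and bond constraint.
So the answer is (D).

D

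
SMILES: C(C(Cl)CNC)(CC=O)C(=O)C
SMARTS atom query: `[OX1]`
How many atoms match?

2

The query [OX1] means: aliphatic oxygen with one total connection — typically a carbonyl =O or an oxide.
Check the 12 heavy atoms by environment: 6× C (X4) → no; 2× C (X3) → no; 2× O (X1) → match; 1× N (X3) → no; 1× Cl (X1) → no.
That gives 2 matching atoms.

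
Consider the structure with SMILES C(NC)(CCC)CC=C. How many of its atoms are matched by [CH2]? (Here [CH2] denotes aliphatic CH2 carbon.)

4

Check the 9 heavy atoms by environment: 4× C (H2) → match; 2× C (H1) → no; 2× C (H3) → no; 1× N (H1) → no.
That gives 4 matching atoms.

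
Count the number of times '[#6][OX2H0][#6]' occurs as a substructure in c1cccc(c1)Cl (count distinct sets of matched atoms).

0

[#6][OX2H0][#6] is the SMARTS for an ether: an aliphatic oxygen bridging two carbons with no H on the oxygen.
No fragment in the molecule satisfies every constraint, giving 0 matches.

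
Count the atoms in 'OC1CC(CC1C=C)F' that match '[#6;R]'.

5

The query [#6;R] means: carbon that is part of a ring.
Check the 9 heavy atoms by environment: 5× C (in 5-ring) → match; 1× F (acyclic) → no; 1× O (acyclic) → no; 2× C (acyclic) → no.
That gives 5 matching atoms.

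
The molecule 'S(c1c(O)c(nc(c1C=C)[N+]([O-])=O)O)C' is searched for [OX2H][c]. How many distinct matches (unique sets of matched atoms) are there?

2

[OX2H][c] is the SMARTS for a phenol: a hydroxyl oxygen attached to an aromatic carbon.
The molecule carries 2 separate instances of a hydroxyl group (-OH) meeting every constraint; each maps to a distinct set of atoms, giving 2 matches.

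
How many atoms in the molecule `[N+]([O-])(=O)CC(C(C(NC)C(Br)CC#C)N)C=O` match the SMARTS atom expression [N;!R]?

3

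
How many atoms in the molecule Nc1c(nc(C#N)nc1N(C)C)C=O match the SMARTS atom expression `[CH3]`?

2

The query [CH3] means: aliphatic carbon with exactly three hydrogens.
Check the 14 heavy atoms by environment: 2× n (aromatic, H0) → no; 4× c (aromatic, H0) → no; 2× N (H0) → no; 2× C (H3) → match; 1× C (H0) → no; 1× C (H1) → no; 1× O (H0) → no; 1× N (H2) → no.
That gives 2 matching atoms.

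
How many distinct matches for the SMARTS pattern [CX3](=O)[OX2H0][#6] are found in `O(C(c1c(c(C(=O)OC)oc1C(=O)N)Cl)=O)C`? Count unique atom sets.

2

[CX3](=O)[OX2H0][#6] is the SMARTS for an ester: a carbonyl carbon bonded to an oxygen that is itself bonded to carbon (no H on that O).
The molecule carries 2 separate instances of a methyl-ester group (-C(=O)OCH3) meeting every constraint; each maps to a distinct set of atoms, giving 2 matches.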